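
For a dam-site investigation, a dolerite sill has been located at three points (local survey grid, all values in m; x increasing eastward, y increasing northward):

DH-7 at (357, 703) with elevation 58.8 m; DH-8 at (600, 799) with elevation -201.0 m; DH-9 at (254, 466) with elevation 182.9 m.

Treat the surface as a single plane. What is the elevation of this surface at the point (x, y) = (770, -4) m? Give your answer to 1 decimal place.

Two edge vectors: DH-7→DH-8 = (243, 96, -259.8), DH-7→DH-9 = (-103, -237, 124.1).
Normal n = (DH-7→DH-8) × (DH-7→DH-9) = (-49659, -3396.9, -47703).
So ∂z/∂x = −n_x/n_z = −1.04100 and ∂z/∂y = −n_y/n_z = −0.07121.
Intercept c from DH-7: 58.8 + 371.64 + 50.06 = 480.50.
At (770, -4): z = −801.6 + 0.3 + 480.50 = -320.8 m.

-320.8 m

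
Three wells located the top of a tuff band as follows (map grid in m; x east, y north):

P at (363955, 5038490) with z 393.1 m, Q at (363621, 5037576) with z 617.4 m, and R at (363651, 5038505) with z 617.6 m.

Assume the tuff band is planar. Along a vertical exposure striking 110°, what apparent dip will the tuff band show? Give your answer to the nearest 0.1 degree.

Let the plane be z = a·x + b·y + c.
Q−P: −334a − 914b = 224.3;  R−P: −304a + 15b = 224.5.
Solving gives a = −0.73730, b = 0.02402.
Unit vector along 110° is (sin 110°, cos 110°) = (0.9397, -0.3420).
Slope in that direction = a·(0.9397) + b·(-0.3420) = −0.70105.
Apparent dip = arctan|0.70105| = 35.0° (true dip is 36.4°, so apparent ≤ true as expected).

35.0°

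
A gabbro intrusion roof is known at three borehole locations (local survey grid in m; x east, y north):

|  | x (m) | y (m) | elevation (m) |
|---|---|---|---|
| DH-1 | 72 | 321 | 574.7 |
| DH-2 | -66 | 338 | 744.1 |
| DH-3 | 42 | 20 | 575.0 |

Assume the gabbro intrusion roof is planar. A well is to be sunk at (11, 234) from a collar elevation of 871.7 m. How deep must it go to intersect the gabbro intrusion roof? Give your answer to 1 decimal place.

Let the plane be z = a·x + b·y + c.
DH-2−DH-1: −138a + 17b = 169.4;  DH-3−DH-1: −30a − 301b = 0.3.
Solving gives a = −1.21277, b = 0.11988.
Then c = 574.7 − a·72 − b·321 = 623.54.
At (11, 234): z_contact = −13.34 + 28.05 + 623.54 = 638.25 m.
Depth below ground = 871.7 − 638.25 = 233.5 m.

233.5 m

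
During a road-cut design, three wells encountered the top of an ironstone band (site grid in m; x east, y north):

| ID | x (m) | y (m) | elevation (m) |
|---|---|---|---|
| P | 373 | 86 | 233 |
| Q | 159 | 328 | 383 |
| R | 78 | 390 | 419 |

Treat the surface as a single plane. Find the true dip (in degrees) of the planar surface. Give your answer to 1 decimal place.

35.3°

Two edge vectors: P→Q = (-214, 242, 150), P→R = (-295, 304, 186).
Normal n = (P→Q) × (P→R) = (-588, -4446, 6334).
So ∂z/∂x = −n_x/n_z = 0.09283 and ∂z/∂y = −n_y/n_z = 0.70193.
Gradient magnitude |∇z| = √(a² + b²) = √(0.00862 + 0.49270) = 0.70804.
True dip = arctan(0.70804) = 35.3°, dipping toward S (azimuth ≈ 188°).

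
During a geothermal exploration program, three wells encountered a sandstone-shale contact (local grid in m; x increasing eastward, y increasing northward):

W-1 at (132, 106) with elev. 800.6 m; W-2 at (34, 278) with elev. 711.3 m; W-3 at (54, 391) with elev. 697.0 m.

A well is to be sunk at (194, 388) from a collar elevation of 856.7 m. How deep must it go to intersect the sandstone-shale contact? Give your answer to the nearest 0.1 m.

Two edge vectors: W-1→W-2 = (-98, 172, -89.3), W-1→W-3 = (-78, 285, -103.6).
Normal n = (W-1→W-2) × (W-1→W-3) = (7631.3, -3187.4, -14514).
So ∂z/∂x = −n_x/n_z = 0.52579 and ∂z/∂y = −n_y/n_z = −0.21961.
Intercept c from W-1: 800.6 − 69.40 + 23.28 = 754.47.
At (194, 388): z_contact = 102.00 − 85.21 + 754.47 = 771.27 m.
Depth below ground = 856.7 − 771.27 = 85.4 m.

85.4 m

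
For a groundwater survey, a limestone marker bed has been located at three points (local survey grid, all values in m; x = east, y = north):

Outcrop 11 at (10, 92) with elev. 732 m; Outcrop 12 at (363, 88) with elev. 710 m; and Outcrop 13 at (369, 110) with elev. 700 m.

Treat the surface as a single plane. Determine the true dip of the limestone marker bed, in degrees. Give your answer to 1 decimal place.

23.8°

Two edge vectors: Outcrop 11→Outcrop 12 = (353, -4, -22), Outcrop 11→Outcrop 13 = (359, 18, -32).
Normal n = (Outcrop 11→Outcrop 12) × (Outcrop 11→Outcrop 13) = (524, 3398, 7790).
So ∂z/∂x = −n_x/n_z = −0.06727 and ∂z/∂y = −n_y/n_z = −0.43620.
Gradient magnitude |∇z| = √(a² + b²) = √(0.00452 + 0.19027) = 0.44136.
True dip = arctan(0.44136) = 23.8°, dipping toward N (azimuth ≈ 009°).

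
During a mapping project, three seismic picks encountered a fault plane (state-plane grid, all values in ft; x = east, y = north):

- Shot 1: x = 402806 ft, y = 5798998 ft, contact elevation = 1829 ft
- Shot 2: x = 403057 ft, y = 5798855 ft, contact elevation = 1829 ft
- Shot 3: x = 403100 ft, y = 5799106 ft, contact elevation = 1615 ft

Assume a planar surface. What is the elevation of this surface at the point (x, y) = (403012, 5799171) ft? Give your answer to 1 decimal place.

Let the plane be z = a·x + b·y + c.
Shot 2−Shot 1: 251a − 143b = 0;  Shot 3−Shot 1: 294a + 108b = −214.
Solving gives a = −0.442545192, b = −0.776775127.
Then c = 1829 − a·402806 − b·5798998 = 4684606.26.
At (403012, 5799171): z = −178351.0 − 4504651.8 + 4684606.26 = 1603.5 ft.

1603.5 ft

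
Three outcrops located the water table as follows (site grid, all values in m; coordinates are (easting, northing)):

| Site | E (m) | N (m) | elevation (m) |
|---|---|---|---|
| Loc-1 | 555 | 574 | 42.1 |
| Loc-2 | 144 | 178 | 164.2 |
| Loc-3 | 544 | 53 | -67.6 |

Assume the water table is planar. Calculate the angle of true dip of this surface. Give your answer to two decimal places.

Let the plane be z = a·E + b·N + c.
Loc-2−Loc-1: −411a − 396b = 122.1;  Loc-3−Loc-1: −11a − 521b = −109.7.
Solving gives a = −0.51033, b = 0.22133.
Gradient magnitude |∇z| = √(a² + b²) = √(0.26044 + 0.04899) = 0.55626.
True dip = arctan(0.55626) = 29.09°, dipping toward ESE (azimuth ≈ 113°).

29.09°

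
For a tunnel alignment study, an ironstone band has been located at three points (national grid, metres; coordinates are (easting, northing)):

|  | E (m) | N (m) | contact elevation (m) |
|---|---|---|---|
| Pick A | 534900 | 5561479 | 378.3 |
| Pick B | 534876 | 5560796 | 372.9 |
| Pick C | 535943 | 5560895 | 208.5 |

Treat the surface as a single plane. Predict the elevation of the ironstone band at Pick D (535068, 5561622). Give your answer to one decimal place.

354.1 m

Let the plane be z = a·E + b·N + c.
Pick B−Pick A: −24a − 683b = −5.4;  Pick C−Pick A: 1043a − 584b = −169.8.
Solving gives a = −0.155316809, b = 0.013363987.
Then c = 378.3 − a·534900 − b·5561479 = 9133.73.
At (535068, 5561622): z = −83105.1 + 74325.4 + 9133.73 = 354.1 m.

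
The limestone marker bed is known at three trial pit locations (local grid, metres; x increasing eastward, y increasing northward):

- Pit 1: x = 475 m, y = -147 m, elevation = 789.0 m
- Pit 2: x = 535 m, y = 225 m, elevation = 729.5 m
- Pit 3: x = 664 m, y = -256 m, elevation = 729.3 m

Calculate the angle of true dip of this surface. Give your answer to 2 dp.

Let the plane be z = a·x + b·y + c.
Pit 2−Pit 1: 60a + 372b = −59.5;  Pit 3−Pit 1: 189a − 109b = −59.7.
Solving gives a = −0.37339, b = −0.09972.
Gradient magnitude |∇z| = √(a² + b²) = √(0.13942 + 0.00994) = 0.38647.
True dip = arctan(0.38647) = 21.13°, dipping toward ENE (azimuth ≈ 075°).

21.13°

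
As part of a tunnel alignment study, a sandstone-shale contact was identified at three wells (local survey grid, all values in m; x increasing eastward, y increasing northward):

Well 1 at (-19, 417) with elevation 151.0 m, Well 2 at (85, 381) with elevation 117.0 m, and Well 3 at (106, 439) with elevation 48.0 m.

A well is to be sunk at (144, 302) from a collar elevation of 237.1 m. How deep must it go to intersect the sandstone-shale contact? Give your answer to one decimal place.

83.6 m

Two edge vectors: Well 1→Well 2 = (104, -36, -34), Well 1→Well 3 = (125, 22, -103).
Normal n = (Well 1→Well 2) × (Well 1→Well 3) = (4456, 6462, 6788).
So ∂z/∂x = −n_x/n_z = −0.65645 and ∂z/∂y = −n_y/n_z = −0.95197.
Intercept c from Well 1: 151 − 12.47 + 396.97 = 535.50.
At (144, 302): z_contact = −94.53 − 287.50 + 535.50 = 153.48 m.
Depth below ground = 237.1 − 153.48 = 83.6 m.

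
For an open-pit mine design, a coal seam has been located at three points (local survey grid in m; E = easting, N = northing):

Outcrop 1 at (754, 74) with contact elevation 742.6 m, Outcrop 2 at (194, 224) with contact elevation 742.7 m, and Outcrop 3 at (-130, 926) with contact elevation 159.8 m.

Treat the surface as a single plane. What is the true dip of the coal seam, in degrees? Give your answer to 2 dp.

Let the plane be z = a·E + b·N + c.
Outcrop 2−Outcrop 1: −560a + 150b = 0.1;  Outcrop 3−Outcrop 1: −884a + 852b = −582.8.
Solving gives a = −0.25399, b = −0.94757.
Gradient magnitude |∇z| = √(a² + b²) = √(0.06451 + 0.89789) = 0.98102.
True dip = arctan(0.98102) = 44.45°, dipping toward NNE (azimuth ≈ 015°).

44.45°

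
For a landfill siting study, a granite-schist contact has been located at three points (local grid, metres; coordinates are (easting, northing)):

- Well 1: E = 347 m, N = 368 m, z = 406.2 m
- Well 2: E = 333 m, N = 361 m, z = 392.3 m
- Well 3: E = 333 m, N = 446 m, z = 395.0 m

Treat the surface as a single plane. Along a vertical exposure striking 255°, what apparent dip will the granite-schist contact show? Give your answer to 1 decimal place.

Let the plane be z = a·E + b·N + c.
Well 2−Well 1: −14a − 7b = −13.9;  Well 3−Well 1: −14a + 78b = −11.2.
Solving gives a = 0.97697, b = 0.03176.
Unit vector along 255° is (sin 255°, cos 255°) = (-0.9659, -0.2588).
Slope in that direction = a·(-0.9659) + b·(-0.2588) = −0.95191.
Apparent dip = arctan|0.95191| = 43.6° (true dip is 44.3°, so apparent ≤ true as expected).

43.6°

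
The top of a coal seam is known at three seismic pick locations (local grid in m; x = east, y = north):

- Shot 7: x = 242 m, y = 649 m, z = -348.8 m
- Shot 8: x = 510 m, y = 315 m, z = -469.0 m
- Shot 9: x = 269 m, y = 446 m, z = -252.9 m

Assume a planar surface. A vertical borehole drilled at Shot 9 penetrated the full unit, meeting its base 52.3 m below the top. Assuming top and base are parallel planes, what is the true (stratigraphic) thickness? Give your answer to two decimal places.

Let the plane be z = a·x + b·y + c.
Shot 8−Shot 7: 268a − 334b = −120.2;  Shot 9−Shot 7: 27a − 203b = 95.9.
Solving gives a = −1.24336, b = −0.63779.
|∇z| = √(a²+b²) = 1.39740, so dip δ = arctan(1.39740) = 54.41°.
True thickness = vertical thickness × cos δ = 52.3 × cos 54.41° = 30.44 m.

30.44 m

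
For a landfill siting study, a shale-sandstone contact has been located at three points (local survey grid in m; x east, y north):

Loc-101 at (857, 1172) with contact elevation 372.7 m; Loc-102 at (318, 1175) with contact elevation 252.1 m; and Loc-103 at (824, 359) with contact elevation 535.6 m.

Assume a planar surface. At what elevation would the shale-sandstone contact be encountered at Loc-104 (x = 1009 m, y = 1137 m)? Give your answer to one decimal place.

413.9 m

Let the plane be z = a·x + b·y + c.
Loc-102−Loc-101: −539a + 3b = −120.6;  Loc-103−Loc-101: −33a − 813b = 162.9.
Solving gives a = 0.222582, b = −0.209404.
Then c = 372.7 − a·857 − b·1172 = 427.37.
At (1009, 1137): z = 224.6 − 238.1 + 427.37 = 413.9 m.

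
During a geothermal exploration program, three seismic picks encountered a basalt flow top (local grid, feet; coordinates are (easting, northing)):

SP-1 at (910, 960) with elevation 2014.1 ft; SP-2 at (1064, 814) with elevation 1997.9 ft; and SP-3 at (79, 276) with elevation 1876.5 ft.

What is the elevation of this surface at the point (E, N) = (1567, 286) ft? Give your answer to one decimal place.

Let the plane be z = a·E + b·N + c.
SP-2−SP-1: 154a − 146b = −16.2;  SP-3−SP-1: −831a − 684b = −137.6.
Solving gives a = 0.039746, b = 0.152882.
Then c = 2014.1 − a·910 − b·960 = 1831.16.
At (1567, 286): z = 62.3 + 43.7 + 1831.16 = 1937.2 ft.

1937.2 ft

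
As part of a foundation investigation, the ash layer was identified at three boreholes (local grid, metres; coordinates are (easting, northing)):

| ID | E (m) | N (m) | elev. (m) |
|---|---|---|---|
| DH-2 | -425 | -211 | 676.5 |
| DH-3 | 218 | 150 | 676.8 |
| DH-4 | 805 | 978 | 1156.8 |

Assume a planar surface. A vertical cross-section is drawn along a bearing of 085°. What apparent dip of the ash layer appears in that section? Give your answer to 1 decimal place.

Two edge vectors: DH-2→DH-3 = (643, 361, 0.3), DH-2→DH-4 = (1230, 1189, 480.3).
Normal n = (DH-2→DH-3) × (DH-2→DH-4) = (173031.6, -308463.9, 320497).
So ∂z/∂E = −n_x/n_z = −0.53989 and ∂z/∂N = −n_y/n_z = 0.96245.
Unit vector along 085° is (sin 85°, cos 85°) = (0.9962, 0.0872).
Slope in that direction = a·(0.9962) + b·(0.0872) = −0.45395.
Apparent dip = arctan|0.45395| = 24.4° (true dip is 47.8°, so apparent ≤ true as expected).

24.4°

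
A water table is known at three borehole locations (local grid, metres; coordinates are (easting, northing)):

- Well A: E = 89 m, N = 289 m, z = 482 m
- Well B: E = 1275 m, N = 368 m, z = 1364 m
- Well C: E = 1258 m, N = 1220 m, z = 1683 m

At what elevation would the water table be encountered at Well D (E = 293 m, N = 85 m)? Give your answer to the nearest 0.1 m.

Let the plane be z = a·E + b·N + c.
Well B−Well A: 1186a + 79b = 882;  Well C−Well A: 1169a + 931b = 1201.
Solving gives a = 0.717782, b = 0.388735.
Then c = 482 − a·89 − b·289 = 305.77.
At (293, 85): z = 210.3 + 33.0 + 305.77 = 549.1 m.

549.1 m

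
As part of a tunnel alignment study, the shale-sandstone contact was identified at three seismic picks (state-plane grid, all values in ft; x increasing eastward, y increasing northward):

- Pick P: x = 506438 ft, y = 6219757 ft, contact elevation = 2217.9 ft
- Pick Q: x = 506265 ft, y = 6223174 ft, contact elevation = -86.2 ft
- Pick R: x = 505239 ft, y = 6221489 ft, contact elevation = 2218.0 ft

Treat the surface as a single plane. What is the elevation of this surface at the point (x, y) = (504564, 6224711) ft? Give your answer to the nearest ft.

Two edge vectors: Pick P→Pick Q = (-173, 3417, -2304.1), Pick P→Pick R = (-1199, 1732, 0.1).
Normal n = (Pick P→Pick Q) × (Pick P→Pick R) = (3991042.9, 2762633.2, 3797347).
So ∂z/∂x = −n_x/n_z = −1.05100822 and ∂z/∂y = −n_y/n_z = −0.72751666.
Intercept c from Pick P: 2217.9 + 532270.50 + 4524976.83 = 5059465.23.
At (504564, 6224711): z = −530300.9 − 4528580.9 + 5059465.23 = 583.4 ft.

583 ft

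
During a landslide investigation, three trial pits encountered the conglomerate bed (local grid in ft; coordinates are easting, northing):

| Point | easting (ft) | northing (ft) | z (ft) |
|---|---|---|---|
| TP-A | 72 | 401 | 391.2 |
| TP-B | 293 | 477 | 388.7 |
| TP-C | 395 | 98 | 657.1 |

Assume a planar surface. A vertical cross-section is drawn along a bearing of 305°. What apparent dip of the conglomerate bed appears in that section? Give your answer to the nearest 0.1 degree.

Let the plane be z = a·easting + b·northing + c.
TP-B−TP-A: 221a + 76b = −2.5;  TP-C−TP-A: 323a − 303b = 265.9.
Solving gives a = 0.21255, b = −0.65098.
Unit vector along 305° is (sin 305°, cos 305°) = (-0.8192, 0.5736).
Slope in that direction = a·(-0.8192) + b·(0.5736) = −0.54750.
Apparent dip = arctan|0.54750| = 28.7° (true dip is 34.4°, so apparent ≤ true as expected).

28.7°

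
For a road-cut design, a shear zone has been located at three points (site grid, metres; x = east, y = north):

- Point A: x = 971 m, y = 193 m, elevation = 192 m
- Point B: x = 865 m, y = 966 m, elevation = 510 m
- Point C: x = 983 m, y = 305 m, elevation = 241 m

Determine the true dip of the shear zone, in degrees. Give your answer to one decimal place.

Two edge vectors: Point A→Point B = (-106, 773, 318), Point A→Point C = (12, 112, 49).
Normal n = (Point A→Point B) × (Point A→Point C) = (2261, 9010, -21148).
So ∂z/∂x = −n_x/n_z = 0.10691 and ∂z/∂y = −n_y/n_z = 0.42605.
Gradient magnitude |∇z| = √(a² + b²) = √(0.01143 + 0.18151) = 0.43925.
True dip = arctan(0.43925) = 23.7°, dipping toward SSW (azimuth ≈ 194°).

23.7°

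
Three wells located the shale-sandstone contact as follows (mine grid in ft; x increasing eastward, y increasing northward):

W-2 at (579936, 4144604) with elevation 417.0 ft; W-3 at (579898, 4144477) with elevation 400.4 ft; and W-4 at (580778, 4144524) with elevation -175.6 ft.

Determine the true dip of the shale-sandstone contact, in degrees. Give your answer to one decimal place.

36.9°

Let the plane be z = a·x + b·y + c.
W-3−W-2: −38a − 127b = −16.6;  W-4−W-2: 842a − 80b = −592.6.
Solving gives a = −0.67227, b = 0.33186.
Gradient magnitude |∇z| = √(a² + b²) = √(0.45195 + 0.11013) = 0.74972.
True dip = arctan(0.74972) = 36.9°, dipping toward ESE (azimuth ≈ 116°).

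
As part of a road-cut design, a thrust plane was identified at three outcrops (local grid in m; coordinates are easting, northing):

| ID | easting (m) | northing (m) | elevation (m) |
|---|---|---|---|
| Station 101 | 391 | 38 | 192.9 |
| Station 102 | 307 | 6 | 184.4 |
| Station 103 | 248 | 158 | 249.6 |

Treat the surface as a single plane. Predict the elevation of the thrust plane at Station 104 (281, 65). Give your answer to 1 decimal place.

Let the plane be z = a·easting + b·northing + c.
Station 102−Station 101: −84a − 32b = −8.5;  Station 103−Station 101: −143a + 120b = 56.7.
Solving gives a = −0.05420, b = 0.40791.
Then c = 192.9 − a·391 − b·38 = 198.59.
At (281, 65): z = −15.2 + 26.5 + 198.59 = 209.9 m.

209.9 m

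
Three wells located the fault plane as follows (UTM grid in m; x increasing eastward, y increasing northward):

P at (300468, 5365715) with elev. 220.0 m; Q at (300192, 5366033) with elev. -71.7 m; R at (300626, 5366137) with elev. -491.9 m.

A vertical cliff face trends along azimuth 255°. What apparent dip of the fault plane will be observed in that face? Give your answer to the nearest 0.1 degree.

Let the plane be z = a·x + b·y + c.
Q−P: −276a + 318b = −291.7;  R−P: 158a + 422b = −711.9.
Solving gives a = −0.61954, b = −1.45501.
Unit vector along 255° is (sin 255°, cos 255°) = (-0.9659, -0.2588).
Slope in that direction = a·(-0.9659) + b·(-0.2588) = 0.97501.
Apparent dip = arctan|0.97501| = 44.3° (true dip is 57.7°, so apparent ≤ true as expected).

44.3°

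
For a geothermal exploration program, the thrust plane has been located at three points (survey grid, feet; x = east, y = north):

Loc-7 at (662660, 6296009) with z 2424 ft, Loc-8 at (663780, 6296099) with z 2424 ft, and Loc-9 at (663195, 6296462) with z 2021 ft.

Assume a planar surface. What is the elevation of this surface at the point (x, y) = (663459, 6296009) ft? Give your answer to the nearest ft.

2487 ft

Let the plane be z = a·x + b·y + c.
Loc-8−Loc-7: 1120a + 90b = 0;  Loc-9−Loc-7: 535a + 453b = −403.
Solving gives a = 0.07898347, b = −0.98290542.
Then c = 2424 − a·662660 − b·6296009 = 6138466.21.
At (663459, 6296009): z = 52402.3 − 6188381.4 + 6138466.21 = 2487.1 ft.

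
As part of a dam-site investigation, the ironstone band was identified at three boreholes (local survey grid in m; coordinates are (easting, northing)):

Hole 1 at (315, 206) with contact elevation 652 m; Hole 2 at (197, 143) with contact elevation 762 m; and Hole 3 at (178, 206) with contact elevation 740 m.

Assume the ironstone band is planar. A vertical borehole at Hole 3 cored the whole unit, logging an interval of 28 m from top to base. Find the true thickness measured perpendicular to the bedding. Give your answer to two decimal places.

21.43 m

Let the plane be z = a·E + b·N + c.
Hole 2−Hole 1: −118a − 63b = 110;  Hole 3−Hole 1: −137a + 0b = 88.
Solving gives a = −0.64234, b = −0.54293.
|∇z| = √(a²+b²) = 0.84105, so dip δ = arctan(0.84105) = 40.07°.
True thickness = vertical thickness × cos δ = 28 × cos 40.07° = 21.43 m.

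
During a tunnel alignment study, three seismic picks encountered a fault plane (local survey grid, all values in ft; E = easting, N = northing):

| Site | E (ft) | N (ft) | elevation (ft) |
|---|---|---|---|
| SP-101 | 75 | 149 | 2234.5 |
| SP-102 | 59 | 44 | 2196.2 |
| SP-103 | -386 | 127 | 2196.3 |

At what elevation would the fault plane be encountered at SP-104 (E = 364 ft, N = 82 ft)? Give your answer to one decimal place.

2229.8 ft

Two edge vectors: SP-101→SP-102 = (-16, -105, -38.3), SP-101→SP-103 = (-461, -22, -38.2).
Normal n = (SP-101→SP-102) × (SP-101→SP-103) = (3168.4, 17045.1, -48053).
So ∂z/∂E = −n_x/n_z = 0.06594 and ∂z/∂N = −n_y/n_z = 0.35471.
Intercept c from SP-101: 2234.5 − 4.95 − 52.85 = 2176.70.
At (364, 82): z = 24.0 + 29.1 + 2176.70 = 2229.8 ft.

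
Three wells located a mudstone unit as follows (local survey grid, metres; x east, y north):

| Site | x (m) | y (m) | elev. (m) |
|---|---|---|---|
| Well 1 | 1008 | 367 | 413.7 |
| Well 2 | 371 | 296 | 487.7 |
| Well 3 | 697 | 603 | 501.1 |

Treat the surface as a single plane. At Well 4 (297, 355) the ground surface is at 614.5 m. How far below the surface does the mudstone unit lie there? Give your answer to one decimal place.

105.5 m

Let the plane be z = a·x + b·y + c.
Well 2−Well 1: −637a − 71b = 74;  Well 3−Well 1: −311a + 236b = 87.4.
Solving gives a = −0.137283, b = 0.189428.
Then c = 413.7 − a·1008 − b·367 = 482.56.
At (297, 355): z_contact = −40.77 + 67.25 + 482.56 = 509.04 m.
Depth below ground = 614.5 − 509.04 = 105.5 m.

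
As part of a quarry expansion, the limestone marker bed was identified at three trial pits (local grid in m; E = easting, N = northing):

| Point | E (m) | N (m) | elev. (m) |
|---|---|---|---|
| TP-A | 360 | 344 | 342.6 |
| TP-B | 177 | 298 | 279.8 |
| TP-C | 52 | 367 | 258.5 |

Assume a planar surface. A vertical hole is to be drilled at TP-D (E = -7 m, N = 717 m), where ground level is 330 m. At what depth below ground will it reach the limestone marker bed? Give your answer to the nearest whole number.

Let the plane be z = a·E + b·N + c.
TP-B−TP-A: −183a − 46b = −62.8;  TP-C−TP-A: −308a + 23b = −84.1.
Solving gives a = 0.28911, b = 0.21506.
Then c = 342.6 − a·360 − b·344 = 164.54.
At (-7, 717): z_contact = −2.0 + 154.2 + 164.54 = 316.7 m.
Depth below ground = 330 − 316.7 = 13 m.

13 m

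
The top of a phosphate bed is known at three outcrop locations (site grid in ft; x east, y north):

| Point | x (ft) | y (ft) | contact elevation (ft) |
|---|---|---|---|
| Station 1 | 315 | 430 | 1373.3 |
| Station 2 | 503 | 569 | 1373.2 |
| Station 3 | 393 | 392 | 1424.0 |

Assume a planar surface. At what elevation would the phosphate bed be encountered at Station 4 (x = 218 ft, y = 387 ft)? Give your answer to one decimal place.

Two edge vectors: Station 1→Station 2 = (188, 139, -0.1), Station 1→Station 3 = (78, -38, 50.7).
Normal n = (Station 1→Station 2) × (Station 1→Station 3) = (7043.5, -9539.4, -17986).
So ∂z/∂x = −n_x/n_z = 0.39161 and ∂z/∂y = −n_y/n_z = −0.53038.
Intercept c from Station 1: 1373.3 − 123.36 + 228.06 = 1478.01.
At (218, 387): z = 85.4 − 205.3 + 1478.01 = 1358.1 ft.

1358.1 ft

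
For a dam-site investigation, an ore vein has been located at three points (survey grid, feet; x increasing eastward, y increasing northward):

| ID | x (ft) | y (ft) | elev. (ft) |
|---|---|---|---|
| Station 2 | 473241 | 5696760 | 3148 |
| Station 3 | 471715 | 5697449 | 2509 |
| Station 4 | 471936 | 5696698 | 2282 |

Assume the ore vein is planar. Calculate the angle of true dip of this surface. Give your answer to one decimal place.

38.9°

Two edge vectors: Station 2→Station 3 = (-1526, 689, -639), Station 2→Station 4 = (-1305, -62, -866).
Normal n = (Station 2→Station 3) × (Station 2→Station 4) = (-636292, -487621, 993757).
So ∂z/∂x = −n_x/n_z = 0.64029 and ∂z/∂y = −n_y/n_z = 0.49068.
Gradient magnitude |∇z| = √(a² + b²) = √(0.40997 + 0.24077) = 0.80669.
True dip = arctan(0.80669) = 38.9°, dipping toward SW (azimuth ≈ 233°).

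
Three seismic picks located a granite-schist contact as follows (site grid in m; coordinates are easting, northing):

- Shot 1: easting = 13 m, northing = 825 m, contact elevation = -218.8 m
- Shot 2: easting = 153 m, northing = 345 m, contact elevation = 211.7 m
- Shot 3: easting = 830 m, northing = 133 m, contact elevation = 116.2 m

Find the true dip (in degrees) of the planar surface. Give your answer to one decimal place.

Let the plane be z = a·easting + b·northing + c.
Shot 2−Shot 1: 140a − 480b = 430.5;  Shot 3−Shot 1: 817a − 692b = 335.
Solving gives a = −0.46433, b = −1.03230.
Gradient magnitude |∇z| = √(a² + b²) = √(0.21560 + 1.06565) = 1.13192.
True dip = arctan(1.13192) = 48.5°, dipping toward NNE (azimuth ≈ 024°).

48.5°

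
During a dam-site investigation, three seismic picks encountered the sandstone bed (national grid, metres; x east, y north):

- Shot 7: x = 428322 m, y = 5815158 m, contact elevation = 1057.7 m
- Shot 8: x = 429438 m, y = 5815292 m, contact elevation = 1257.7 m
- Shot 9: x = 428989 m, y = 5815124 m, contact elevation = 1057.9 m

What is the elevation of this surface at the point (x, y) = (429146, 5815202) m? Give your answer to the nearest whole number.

Let the plane be z = a·x + b·y + c.
Shot 8−Shot 7: 1116a + 134b = 200;  Shot 9−Shot 7: 667a − 34b = 0.2.
Solving gives a = 0.05361838, b = 1.04598420.
Then c = 1057.7 − a·428322 − b·5815158 = −6104471.61.
At (429146, 5815202): z = 23010.1 + 6082609.4 − 6104471.61 = 1147.9 m.

1148 m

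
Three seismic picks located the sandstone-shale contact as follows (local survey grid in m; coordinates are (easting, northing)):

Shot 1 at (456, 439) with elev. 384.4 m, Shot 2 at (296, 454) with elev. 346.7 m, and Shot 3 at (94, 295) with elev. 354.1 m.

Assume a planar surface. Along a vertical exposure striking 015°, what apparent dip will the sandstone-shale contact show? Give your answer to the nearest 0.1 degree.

Two edge vectors: Shot 1→Shot 2 = (-160, 15, -37.7), Shot 1→Shot 3 = (-362, -144, -30.3).
Normal n = (Shot 1→Shot 2) × (Shot 1→Shot 3) = (-5883.3, 8799.4, 28470).
So ∂z/∂E = −n_x/n_z = 0.20665 and ∂z/∂N = −n_y/n_z = −0.30908.
Unit vector along 015° is (sin 15°, cos 15°) = (0.2588, 0.9659).
Slope in that direction = a·(0.2588) + b·(0.9659) = −0.24506.
Apparent dip = arctan|0.24506| = 13.8° (true dip is 20.4°, so apparent ≤ true as expected).

13.8°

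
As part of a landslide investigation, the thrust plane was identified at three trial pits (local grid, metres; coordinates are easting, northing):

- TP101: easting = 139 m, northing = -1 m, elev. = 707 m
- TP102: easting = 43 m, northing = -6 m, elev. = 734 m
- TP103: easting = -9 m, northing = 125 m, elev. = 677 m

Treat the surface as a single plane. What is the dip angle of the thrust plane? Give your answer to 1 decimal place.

30.6°

Let the plane be z = a·easting + b·northing + c.
TP102−TP101: −96a − 5b = 27;  TP103−TP101: −148a + 126b = −30.
Solving gives a = −0.25335, b = −0.53568.
Gradient magnitude |∇z| = √(a² + b²) = √(0.06419 + 0.28695) = 0.59257.
True dip = arctan(0.59257) = 30.6°, dipping toward NNE (azimuth ≈ 025°).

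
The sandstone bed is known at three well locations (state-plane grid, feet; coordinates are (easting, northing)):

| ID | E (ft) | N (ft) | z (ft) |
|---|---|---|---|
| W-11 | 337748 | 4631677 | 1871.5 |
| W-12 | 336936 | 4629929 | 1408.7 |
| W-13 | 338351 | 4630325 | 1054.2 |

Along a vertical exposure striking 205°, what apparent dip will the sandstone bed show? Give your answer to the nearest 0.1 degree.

13.5°

Two edge vectors: W-11→W-12 = (-812, -1748, -462.8), W-11→W-13 = (603, -1352, -817.3).
Normal n = (W-11→W-12) × (W-11→W-13) = (802934.8, -942716, 2151868).
So ∂z/∂E = −n_x/n_z = −0.37313 and ∂z/∂N = −n_y/n_z = 0.43809.
Unit vector along 205° is (sin 205°, cos 205°) = (-0.4226, -0.9063).
Slope in that direction = a·(-0.4226) + b·(-0.9063) = −0.23935.
Apparent dip = arctan|0.23935| = 13.5° (true dip is 29.9°, so apparent ≤ true as expected).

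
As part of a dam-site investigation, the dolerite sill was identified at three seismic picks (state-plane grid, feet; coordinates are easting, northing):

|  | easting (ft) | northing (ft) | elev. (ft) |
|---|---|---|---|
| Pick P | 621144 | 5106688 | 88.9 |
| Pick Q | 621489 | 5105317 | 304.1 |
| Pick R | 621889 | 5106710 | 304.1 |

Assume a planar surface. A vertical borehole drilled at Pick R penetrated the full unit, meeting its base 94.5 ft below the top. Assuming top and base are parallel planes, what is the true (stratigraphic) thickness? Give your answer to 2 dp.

Let the plane be z = a·easting + b·northing + c.
Pick Q−Pick P: 345a − 1371b = 215.2;  Pick R−Pick P: 745a + 22b = 215.2.
Solving gives a = 0.29133, b = −0.08366.
|∇z| = √(a²+b²) = 0.30310, so dip δ = arctan(0.30310) = 16.86°.
True thickness = vertical thickness × cos δ = 94.5 × cos 16.86° = 90.44 ft.

90.44 ft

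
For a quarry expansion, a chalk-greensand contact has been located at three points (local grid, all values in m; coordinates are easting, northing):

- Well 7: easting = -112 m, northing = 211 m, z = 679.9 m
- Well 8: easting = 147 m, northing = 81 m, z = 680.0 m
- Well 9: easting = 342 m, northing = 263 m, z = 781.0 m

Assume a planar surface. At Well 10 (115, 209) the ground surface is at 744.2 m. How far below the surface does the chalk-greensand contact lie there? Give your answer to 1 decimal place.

23.8 m

Let the plane be z = a·easting + b·northing + c.
Well 8−Well 7: 259a − 130b = 0.1;  Well 9−Well 7: 454a + 52b = 101.1.
Solving gives a = 0.18138, b = 0.36060.
Then c = 679.9 − a·-112 − b·211 = 624.13.
At (115, 209): z_contact = 20.86 + 75.37 + 624.13 = 720.35 m.
Depth below ground = 744.2 − 720.35 = 23.8 m.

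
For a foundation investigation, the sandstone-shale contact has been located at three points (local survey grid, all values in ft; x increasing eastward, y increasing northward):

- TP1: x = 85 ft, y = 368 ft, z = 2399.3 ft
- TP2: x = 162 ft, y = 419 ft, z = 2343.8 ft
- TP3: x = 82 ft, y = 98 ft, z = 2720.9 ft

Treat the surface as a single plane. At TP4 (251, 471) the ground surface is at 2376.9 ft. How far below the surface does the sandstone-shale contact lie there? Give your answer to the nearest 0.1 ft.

Let the plane be z = a·x + b·y + c.
TP2−TP1: 77a + 51b = −55.5;  TP3−TP1: −3a − 270b = 321.6.
Solving gives a = 0.06864, b = −1.19187.
Then c = 2399.3 − a·85 − b·368 = 2832.07.
At (251, 471): z_contact = 17.23 − 561.37 + 2832.07 = 2287.93 ft.
Depth below ground = 2376.9 − 2287.93 = 89.0 ft.

89.0 ft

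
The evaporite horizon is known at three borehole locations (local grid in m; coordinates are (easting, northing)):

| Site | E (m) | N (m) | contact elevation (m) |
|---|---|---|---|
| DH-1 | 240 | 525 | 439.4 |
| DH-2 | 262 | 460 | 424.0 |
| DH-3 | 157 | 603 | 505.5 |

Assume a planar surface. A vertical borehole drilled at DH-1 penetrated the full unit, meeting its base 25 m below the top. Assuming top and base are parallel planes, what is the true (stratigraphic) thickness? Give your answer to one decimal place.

19.1 m

Two edge vectors: DH-1→DH-2 = (22, -65, -15.4), DH-1→DH-3 = (-83, 78, 66.1).
Normal n = (DH-1→DH-2) × (DH-1→DH-3) = (-3095.3, -176, -3679).
So ∂z/∂E = −n_x/n_z = −0.84134 and ∂z/∂N = −n_y/n_z = −0.04784.
|∇z| = √(a²+b²) = 0.84270, so dip δ = arctan(0.84270) = 40.12°.
True thickness = vertical thickness × cos δ = 25 × cos 40.12° = 19.1 m.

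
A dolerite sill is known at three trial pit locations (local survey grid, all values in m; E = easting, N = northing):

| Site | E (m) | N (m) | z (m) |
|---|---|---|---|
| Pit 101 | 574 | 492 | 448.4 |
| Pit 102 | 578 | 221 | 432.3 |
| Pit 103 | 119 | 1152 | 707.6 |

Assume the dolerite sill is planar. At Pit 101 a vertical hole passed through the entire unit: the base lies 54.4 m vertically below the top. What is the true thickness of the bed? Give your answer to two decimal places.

Two edge vectors: Pit 101→Pit 102 = (4, -271, -16.1), Pit 101→Pit 103 = (-455, 660, 259.2).
Normal n = (Pit 101→Pit 102) × (Pit 101→Pit 103) = (-59617.2, 6288.7, -120665).
So ∂z/∂E = −n_x/n_z = −0.49407 and ∂z/∂N = −n_y/n_z = 0.05212.
|∇z| = √(a²+b²) = 0.49681, so dip δ = arctan(0.49681) = 26.42°.
True thickness = vertical thickness × cos δ = 54.4 × cos 26.42° = 48.72 m.

48.72 m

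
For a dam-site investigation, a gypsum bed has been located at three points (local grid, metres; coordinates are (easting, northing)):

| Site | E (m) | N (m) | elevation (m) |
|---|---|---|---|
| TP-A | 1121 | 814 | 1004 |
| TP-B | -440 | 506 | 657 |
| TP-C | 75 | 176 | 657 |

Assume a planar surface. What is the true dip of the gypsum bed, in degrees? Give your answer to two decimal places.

17.49°

Two edge vectors: TP-A→TP-B = (-1561, -308, -347), TP-A→TP-C = (-1046, -638, -347).
Normal n = (TP-A→TP-B) × (TP-A→TP-C) = (-114510, -178705, 673750).
So ∂z/∂E = −n_x/n_z = 0.16996 and ∂z/∂N = −n_y/n_z = 0.26524.
Gradient magnitude |∇z| = √(a² + b²) = √(0.02889 + 0.07035) = 0.31502.
True dip = arctan(0.31502) = 17.49°, dipping toward SSW (azimuth ≈ 213°).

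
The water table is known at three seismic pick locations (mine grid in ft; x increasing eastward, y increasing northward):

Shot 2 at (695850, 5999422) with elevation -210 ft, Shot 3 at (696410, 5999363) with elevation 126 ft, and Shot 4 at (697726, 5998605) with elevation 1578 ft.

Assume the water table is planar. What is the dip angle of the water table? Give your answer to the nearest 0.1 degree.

49.6°

Two edge vectors: Shot 2→Shot 3 = (560, -59, 336), Shot 2→Shot 4 = (1876, -817, 1788).
Normal n = (Shot 2→Shot 3) × (Shot 2→Shot 4) = (169020, -370944, -346836).
So ∂z/∂x = −n_x/n_z = 0.48732 and ∂z/∂y = −n_y/n_z = −1.06951.
Gradient magnitude |∇z| = √(a² + b²) = √(0.23748 + 1.14385) = 1.17530.
True dip = arctan(1.17530) = 49.6°, dipping toward NNW (azimuth ≈ 336°).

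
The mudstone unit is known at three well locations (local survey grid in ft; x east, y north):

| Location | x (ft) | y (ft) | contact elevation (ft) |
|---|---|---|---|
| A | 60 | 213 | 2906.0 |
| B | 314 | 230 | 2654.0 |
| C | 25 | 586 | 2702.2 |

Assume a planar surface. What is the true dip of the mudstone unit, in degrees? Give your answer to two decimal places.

Let the plane be z = a·x + b·y + c.
B−A: 254a + 17b = −252;  C−A: −35a + 373b = −203.8.
Solving gives a = −0.94959, b = −0.63548.
Gradient magnitude |∇z| = √(a² + b²) = √(0.90173 + 0.40384) = 1.14261.
True dip = arctan(1.14261) = 48.81°, dipping toward NE (azimuth ≈ 056°).

48.81°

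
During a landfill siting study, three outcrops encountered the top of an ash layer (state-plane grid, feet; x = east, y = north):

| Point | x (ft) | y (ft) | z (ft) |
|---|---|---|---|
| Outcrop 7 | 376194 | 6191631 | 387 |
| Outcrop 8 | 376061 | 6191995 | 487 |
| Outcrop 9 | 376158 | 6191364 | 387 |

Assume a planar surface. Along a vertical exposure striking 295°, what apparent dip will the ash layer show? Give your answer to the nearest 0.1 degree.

Let the plane be z = a·x + b·y + c.
Outcrop 8−Outcrop 7: −133a + 364b = 100;  Outcrop 9−Outcrop 7: −36a − 267b = 0.
Solving gives a = −0.54921, b = 0.07405.
Unit vector along 295° is (sin 295°, cos 295°) = (-0.9063, 0.4226).
Slope in that direction = a·(-0.9063) + b·(0.4226) = 0.52905.
Apparent dip = arctan|0.52905| = 27.9° (true dip is 29.0°, so apparent ≤ true as expected).

27.9°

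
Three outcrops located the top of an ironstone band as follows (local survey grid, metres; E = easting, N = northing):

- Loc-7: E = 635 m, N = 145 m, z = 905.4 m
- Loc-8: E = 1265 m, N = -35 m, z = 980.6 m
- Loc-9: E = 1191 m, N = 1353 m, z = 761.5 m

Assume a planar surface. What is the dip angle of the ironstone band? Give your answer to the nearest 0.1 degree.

9.7°

Two edge vectors: Loc-7→Loc-8 = (630, -180, 75.2), Loc-7→Loc-9 = (556, 1208, -143.9).
Normal n = (Loc-7→Loc-8) × (Loc-7→Loc-9) = (-64939.6, 132468.2, 861120).
So ∂z/∂E = −n_x/n_z = 0.07541 and ∂z/∂N = −n_y/n_z = −0.15383.
Gradient magnitude |∇z| = √(a² + b²) = √(0.00569 + 0.02366) = 0.17132.
True dip = arctan(0.17132) = 9.7°, dipping toward NNW (azimuth ≈ 334°).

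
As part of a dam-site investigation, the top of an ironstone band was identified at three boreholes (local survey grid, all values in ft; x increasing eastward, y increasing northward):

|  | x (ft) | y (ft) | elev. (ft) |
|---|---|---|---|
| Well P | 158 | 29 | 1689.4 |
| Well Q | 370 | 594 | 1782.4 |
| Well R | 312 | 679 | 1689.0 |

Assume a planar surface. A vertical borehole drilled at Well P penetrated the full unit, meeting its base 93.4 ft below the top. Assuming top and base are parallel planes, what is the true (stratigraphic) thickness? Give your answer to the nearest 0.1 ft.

Let the plane be z = a·x + b·y + c.
Well Q−Well P: 212a + 565b = 93;  Well R−Well P: 154a + 650b = −0.4.
Solving gives a = 1.19464, b = −0.28365.
|∇z| = √(a²+b²) = 1.22786, so dip δ = arctan(1.22786) = 50.84°.
True thickness = vertical thickness × cos δ = 93.4 × cos 50.84° = 59.0 ft.

59.0 ft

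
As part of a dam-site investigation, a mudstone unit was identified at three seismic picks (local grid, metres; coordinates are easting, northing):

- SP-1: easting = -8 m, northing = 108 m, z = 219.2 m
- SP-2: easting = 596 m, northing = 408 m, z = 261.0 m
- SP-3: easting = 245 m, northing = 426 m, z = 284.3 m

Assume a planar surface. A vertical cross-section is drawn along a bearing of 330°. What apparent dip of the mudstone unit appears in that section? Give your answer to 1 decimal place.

13.6°

Two edge vectors: SP-1→SP-2 = (604, 300, 41.8), SP-1→SP-3 = (253, 318, 65.1).
Normal n = (SP-1→SP-2) × (SP-1→SP-3) = (6237.6, -28745, 116172).
So ∂z/∂easting = −n_x/n_z = −0.05369 and ∂z/∂northing = −n_y/n_z = 0.24743.
Unit vector along 330° is (sin 330°, cos 330°) = (-0.5000, 0.8660).
Slope in that direction = a·(-0.5000) + b·(0.8660) = 0.24113.
Apparent dip = arctan|0.24113| = 13.6° (true dip is 14.2°, so apparent ≤ true as expected).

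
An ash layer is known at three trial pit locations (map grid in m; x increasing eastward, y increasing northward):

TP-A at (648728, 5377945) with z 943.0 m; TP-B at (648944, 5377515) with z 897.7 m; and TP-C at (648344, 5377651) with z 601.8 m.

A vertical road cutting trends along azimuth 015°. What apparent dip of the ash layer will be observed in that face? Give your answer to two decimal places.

Two edge vectors: TP-A→TP-B = (216, -430, -45.3), TP-A→TP-C = (-384, -294, -341.2).
Normal n = (TP-A→TP-B) × (TP-A→TP-C) = (133397.8, 91094.4, -228624).
So ∂z/∂x = −n_x/n_z = 0.58348 and ∂z/∂y = −n_y/n_z = 0.39845.
Unit vector along 015° is (sin 15°, cos 15°) = (0.2588, 0.9659).
Slope in that direction = a·(0.2588) + b·(0.9659) = 0.53589.
Apparent dip = arctan|0.53589| = 28.19° (true dip is 35.2°, so apparent ≤ true as expected).

28.19°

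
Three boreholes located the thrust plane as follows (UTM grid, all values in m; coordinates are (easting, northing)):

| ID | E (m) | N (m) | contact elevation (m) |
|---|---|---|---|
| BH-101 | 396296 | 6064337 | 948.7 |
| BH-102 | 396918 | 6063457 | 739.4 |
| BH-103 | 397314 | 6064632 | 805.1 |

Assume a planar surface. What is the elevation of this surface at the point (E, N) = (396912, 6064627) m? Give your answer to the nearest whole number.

875 m

Let the plane be z = a·E + b·N + c.
BH-102−BH-101: 622a − 880b = −209.3;  BH-103−BH-101: 1018a + 295b = −143.6.
Solving gives a = −0.17428544, b = 0.11465279.
Then c = 948.7 − a·396296 − b·6064337 = −625275.86.
At (396912, 6064627): z = −69176.0 + 695326.4 − 625275.86 = 874.6 m.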